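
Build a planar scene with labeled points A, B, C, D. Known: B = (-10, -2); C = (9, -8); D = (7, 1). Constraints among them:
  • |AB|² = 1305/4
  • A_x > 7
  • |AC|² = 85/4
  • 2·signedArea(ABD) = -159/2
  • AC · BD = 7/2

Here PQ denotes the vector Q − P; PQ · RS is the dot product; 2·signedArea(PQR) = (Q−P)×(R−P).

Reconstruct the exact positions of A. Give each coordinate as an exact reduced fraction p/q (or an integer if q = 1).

1. A_x = 8  [AC · BD = 7/2 ∩ 2·signedArea(ABD) = -159/2]
2. A_y = -7/2  [AC · BD = 7/2 ∩ 2·signedArea(ABD) = -159/2]
   → A = (8, -7/2)

A = (8, -7/2)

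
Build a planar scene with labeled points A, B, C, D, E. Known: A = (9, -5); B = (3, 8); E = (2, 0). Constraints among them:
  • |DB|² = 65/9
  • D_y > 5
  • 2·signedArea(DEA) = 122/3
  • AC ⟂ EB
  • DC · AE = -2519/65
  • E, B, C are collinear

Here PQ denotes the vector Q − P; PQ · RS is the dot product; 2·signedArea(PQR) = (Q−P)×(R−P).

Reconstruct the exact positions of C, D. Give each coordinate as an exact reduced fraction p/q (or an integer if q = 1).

1. C_x = 97/65  [E, B, C are collinear ∩ AC ⟂ EB]
2. C_y = -264/65  [E, B, C are collinear ∩ AC ⟂ EB]
   → C = (97/65, -264/65)
3. D_x = 8/3  [2·signedArea(DEA) = 122/3 ∩ DC · AE = -2519/65]
4. D_y = 16/3  [2·signedArea(DEA) = 122/3 ∩ DC · AE = -2519/65]
   → D = (8/3, 16/3)

C = (97/65, -264/65)
D = (8/3, 16/3)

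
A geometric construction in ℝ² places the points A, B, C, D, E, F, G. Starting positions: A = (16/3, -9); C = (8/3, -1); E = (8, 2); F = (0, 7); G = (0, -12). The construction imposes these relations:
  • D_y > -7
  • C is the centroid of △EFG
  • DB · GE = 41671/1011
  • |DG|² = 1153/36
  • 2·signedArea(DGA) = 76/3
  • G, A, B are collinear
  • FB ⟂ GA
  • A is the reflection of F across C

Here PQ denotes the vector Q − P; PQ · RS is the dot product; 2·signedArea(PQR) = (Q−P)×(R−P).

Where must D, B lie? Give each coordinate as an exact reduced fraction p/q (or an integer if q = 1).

1. D_x = 4/3  [line -3·x + 16/3·y + 116/3 = 0 ∩ |DG|² = 1153/36]
2. D_y = -13/2  [line -3·x + 16/3·y + 116/3 = 0 ∩ |DG|² = 1153/36]
   → D = (4/3, -13/2)
3. B_x = 2736/337  [DB · GE = 41671/1011 ∩ G, A, B are collinear]
4. B_y = -2505/337  [DB · GE = 41671/1011 ∩ G, A, B are collinear]
   → B = (2736/337, -2505/337)

B = (2736/337, -2505/337)
D = (4/3, -13/2)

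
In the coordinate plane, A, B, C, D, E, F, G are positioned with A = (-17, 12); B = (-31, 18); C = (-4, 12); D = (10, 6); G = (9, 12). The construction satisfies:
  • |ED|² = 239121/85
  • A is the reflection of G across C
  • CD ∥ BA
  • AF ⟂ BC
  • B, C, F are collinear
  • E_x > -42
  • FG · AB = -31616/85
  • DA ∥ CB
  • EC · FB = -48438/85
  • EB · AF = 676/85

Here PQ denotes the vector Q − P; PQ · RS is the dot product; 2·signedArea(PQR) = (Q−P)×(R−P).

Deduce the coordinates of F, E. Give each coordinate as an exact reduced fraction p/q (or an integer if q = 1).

E = (-3551/85, 1488/85)
F = (-1393/85, 1254/85)

1. F_x = -1393/85  [B, C, F are collinear ∩ AF ⟂ BC]
2. F_y = 1254/85  [B, C, F are collinear ∩ AF ⟂ BC]
   → F = (-1393/85, 1254/85)
3. E_x = -3551/85  [EC · FB = -48438/85 ∩ EB · AF = 676/85]
4. E_y = 1488/85  [EC · FB = -48438/85 ∩ EB · AF = 676/85]
   → E = (-3551/85, 1488/85)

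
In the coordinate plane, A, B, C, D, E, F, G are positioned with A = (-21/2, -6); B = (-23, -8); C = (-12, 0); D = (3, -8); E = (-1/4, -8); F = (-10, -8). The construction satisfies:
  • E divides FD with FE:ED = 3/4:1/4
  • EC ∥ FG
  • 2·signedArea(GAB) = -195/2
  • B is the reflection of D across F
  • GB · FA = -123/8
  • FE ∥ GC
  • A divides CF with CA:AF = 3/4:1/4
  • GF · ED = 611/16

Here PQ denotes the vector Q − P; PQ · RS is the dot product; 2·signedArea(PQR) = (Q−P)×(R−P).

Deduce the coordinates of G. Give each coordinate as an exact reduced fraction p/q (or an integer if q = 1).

G = (-87/4, 0)

1. G_x = -87/4  [FE ∥ GC ∩ EC ∥ FG]
2. G_y = 0  [FE ∥ GC ∩ EC ∥ FG]
   → G = (-87/4, 0)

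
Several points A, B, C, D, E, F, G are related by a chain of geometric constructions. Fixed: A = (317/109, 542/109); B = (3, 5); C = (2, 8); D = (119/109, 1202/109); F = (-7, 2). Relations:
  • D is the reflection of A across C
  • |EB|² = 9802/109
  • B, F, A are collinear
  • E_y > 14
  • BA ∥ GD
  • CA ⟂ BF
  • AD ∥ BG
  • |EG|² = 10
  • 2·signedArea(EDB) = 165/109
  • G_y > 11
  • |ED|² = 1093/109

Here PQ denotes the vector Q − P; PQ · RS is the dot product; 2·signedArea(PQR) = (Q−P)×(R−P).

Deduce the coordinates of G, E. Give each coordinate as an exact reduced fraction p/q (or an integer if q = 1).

1. G_x = 129/109  [BA ∥ GD ∩ AD ∥ BG]
2. G_y = 1205/109  [BA ∥ GD ∩ AD ∥ BG]
   → G = (129/109, 1205/109)
3. E_x = 40/109  [line 657/109·x + 208/109·y + -3176/109 = 0 ∩ |ED|² = 1093/109]
4. E_y = 1538/109  [line 657/109·x + 208/109·y + -3176/109 = 0 ∩ |ED|² = 1093/109]
   → E = (40/109, 1538/109)

E = (40/109, 1538/109)
G = (129/109, 1205/109)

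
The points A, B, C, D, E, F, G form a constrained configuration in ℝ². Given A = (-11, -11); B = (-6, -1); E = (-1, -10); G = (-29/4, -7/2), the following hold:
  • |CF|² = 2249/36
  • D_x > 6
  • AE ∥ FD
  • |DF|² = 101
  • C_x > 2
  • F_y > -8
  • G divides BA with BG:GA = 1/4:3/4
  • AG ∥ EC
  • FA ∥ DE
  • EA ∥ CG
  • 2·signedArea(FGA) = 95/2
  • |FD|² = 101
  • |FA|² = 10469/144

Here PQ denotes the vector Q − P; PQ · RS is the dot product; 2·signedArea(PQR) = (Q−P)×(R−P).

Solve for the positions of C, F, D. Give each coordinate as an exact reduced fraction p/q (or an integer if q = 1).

1. C_x = 11/4  [EA ∥ CG ∩ AG ∥ EC]
2. C_y = -5/2  [EA ∥ CG ∩ AG ∥ EC]
   → C = (11/4, -5/2)
3. F_x = -37/12  [line 15/2·x + -15/4·y + -25/4 = 0 ∩ |FA|² = 10469/144]
4. F_y = -47/6  [line 15/2·x + -15/4·y + -25/4 = 0 ∩ |FA|² = 10469/144]
   → F = (-37/12, -47/6)
5. D_x = 83/12  [FA ∥ DE ∩ AE ∥ FD]
6. D_y = -41/6  [FA ∥ DE ∩ AE ∥ FD]
   → D = (83/12, -41/6)

C = (11/4, -5/2)
D = (83/12, -41/6)
F = (-37/12, -47/6)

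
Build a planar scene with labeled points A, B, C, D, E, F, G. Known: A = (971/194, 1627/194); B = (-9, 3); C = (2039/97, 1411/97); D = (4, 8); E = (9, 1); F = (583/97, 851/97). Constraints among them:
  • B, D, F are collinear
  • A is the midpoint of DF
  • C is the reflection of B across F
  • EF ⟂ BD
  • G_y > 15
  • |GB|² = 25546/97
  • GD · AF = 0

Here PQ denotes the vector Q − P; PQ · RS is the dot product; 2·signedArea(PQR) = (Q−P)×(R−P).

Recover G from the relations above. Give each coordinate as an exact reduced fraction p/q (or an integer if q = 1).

1. G_x = 98/97  [line -195/194·x + -75/194·y + 690/97 = 0 ∩ |GB|² = 25546/97]
2. G_y = 1530/97  [line -195/194·x + -75/194·y + 690/97 = 0 ∩ |GB|² = 25546/97]
   → G = (98/97, 1530/97)

G = (98/97, 1530/97)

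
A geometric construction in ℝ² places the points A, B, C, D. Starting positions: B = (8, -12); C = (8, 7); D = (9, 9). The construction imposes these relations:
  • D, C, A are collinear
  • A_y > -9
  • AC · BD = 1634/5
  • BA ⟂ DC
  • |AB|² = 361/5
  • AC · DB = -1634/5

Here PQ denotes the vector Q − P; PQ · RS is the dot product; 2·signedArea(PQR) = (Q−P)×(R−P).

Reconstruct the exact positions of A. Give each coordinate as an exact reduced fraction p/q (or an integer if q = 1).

A = (2/5, -41/5)

1. A_x = 2/5  [D, C, A are collinear ∩ BA ⟂ DC]
2. A_y = -41/5  [D, C, A are collinear ∩ BA ⟂ DC]
   → A = (2/5, -41/5)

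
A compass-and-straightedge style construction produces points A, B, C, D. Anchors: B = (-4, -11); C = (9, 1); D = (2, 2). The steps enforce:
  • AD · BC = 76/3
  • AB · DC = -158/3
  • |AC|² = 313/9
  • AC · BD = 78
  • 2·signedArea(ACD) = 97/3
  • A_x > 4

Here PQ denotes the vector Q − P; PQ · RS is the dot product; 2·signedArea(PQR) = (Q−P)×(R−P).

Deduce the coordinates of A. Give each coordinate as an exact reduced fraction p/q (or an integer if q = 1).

A = (14/3, -3)

1. A_x = 14/3  [AC · BD = 78 ∩ AD · BC = 76/3]
2. A_y = -3  [AC · BD = 78 ∩ AD · BC = 76/3]
   → A = (14/3, -3)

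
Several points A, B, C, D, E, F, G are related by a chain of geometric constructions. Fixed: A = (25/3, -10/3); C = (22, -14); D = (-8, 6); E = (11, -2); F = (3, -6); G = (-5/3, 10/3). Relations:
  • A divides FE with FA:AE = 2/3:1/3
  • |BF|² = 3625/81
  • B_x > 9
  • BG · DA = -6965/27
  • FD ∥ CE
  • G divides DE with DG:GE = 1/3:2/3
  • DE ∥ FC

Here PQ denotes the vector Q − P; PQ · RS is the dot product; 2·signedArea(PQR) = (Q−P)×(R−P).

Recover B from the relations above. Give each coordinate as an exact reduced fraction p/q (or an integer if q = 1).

1. B_x = 86/9  [line -49/3·x + 28/3·y + 5390/27 = 0 ∩ |BF|² = 3625/81]
2. B_y = -14/3  [line -49/3·x + 28/3·y + 5390/27 = 0 ∩ |BF|² = 3625/81]
   → B = (86/9, -14/3)

B = (86/9, -14/3)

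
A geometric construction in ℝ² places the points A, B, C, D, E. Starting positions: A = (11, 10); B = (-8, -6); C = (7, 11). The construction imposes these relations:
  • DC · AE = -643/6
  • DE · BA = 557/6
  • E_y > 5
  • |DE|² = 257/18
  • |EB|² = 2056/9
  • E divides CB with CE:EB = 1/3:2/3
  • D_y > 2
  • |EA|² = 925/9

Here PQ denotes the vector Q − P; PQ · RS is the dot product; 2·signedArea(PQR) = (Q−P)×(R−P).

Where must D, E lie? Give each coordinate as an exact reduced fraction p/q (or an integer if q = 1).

1. E_x = 2  [E divides CB with CE:EB = 1/3:2/3]
2. E_y = 16/3  [E divides CB with CE:EB = 1/3:2/3]
   → E = (2, 16/3)
3. D_x = -1/2  [DE · BA = 557/6 ∩ DC · AE = -643/6]
4. D_y = 5/2  [DE · BA = 557/6 ∩ DC · AE = -643/6]
   → D = (-1/2, 5/2)

D = (-1/2, 5/2)
E = (2, 16/3)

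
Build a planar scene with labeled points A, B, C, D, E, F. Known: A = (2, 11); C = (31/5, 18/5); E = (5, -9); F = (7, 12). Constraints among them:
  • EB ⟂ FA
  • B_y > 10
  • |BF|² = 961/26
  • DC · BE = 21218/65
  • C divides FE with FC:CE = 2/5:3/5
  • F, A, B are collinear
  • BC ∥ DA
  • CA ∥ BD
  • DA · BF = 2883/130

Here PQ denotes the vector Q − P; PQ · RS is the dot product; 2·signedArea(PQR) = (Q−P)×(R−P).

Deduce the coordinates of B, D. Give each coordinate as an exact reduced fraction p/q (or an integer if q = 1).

B = (27/26, 281/26)
D = (-411/130, 2367/130)

1. B_x = 27/26  [F, A, B are collinear ∩ EB ⟂ FA]
2. B_y = 281/26  [F, A, B are collinear ∩ EB ⟂ FA]
   → B = (27/26, 281/26)
3. D_x = -411/130  [BC ∥ DA ∩ CA ∥ BD]
4. D_y = 2367/130  [BC ∥ DA ∩ CA ∥ BD]
   → D = (-411/130, 2367/130)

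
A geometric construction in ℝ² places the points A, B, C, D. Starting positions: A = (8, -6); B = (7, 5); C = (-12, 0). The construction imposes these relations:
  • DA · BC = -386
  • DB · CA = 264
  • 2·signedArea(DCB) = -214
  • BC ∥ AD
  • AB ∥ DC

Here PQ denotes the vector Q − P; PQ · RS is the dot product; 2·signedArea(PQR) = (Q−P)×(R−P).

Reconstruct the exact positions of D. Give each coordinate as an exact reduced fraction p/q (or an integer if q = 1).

1. D_x = -11  [AB ∥ DC ∩ BC ∥ AD]
2. D_y = -11  [AB ∥ DC ∩ BC ∥ AD]
   → D = (-11, -11)

D = (-11, -11)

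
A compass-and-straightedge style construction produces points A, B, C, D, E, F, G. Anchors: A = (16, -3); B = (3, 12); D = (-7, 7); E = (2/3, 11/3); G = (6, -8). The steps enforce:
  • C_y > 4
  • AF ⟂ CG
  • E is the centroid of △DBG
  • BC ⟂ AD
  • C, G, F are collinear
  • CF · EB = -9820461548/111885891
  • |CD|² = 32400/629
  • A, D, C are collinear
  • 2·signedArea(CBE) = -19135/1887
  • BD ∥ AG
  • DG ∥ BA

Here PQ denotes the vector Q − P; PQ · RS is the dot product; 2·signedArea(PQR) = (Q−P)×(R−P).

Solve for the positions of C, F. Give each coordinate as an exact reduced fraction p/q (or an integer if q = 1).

1. C_x = -263/629  [A, D, C are collinear ∩ BC ⟂ AD]
2. C_y = 2603/629  [A, D, C are collinear ∩ BC ⟂ AD]
   → C = (-263/629, 2603/629)
3. F_x = 456404779/74590594  [C, G, F are collinear ∩ AF ⟂ CG]
4. F_y = -613483577/74590594  [C, G, F are collinear ∩ AF ⟂ CG]
   → F = (456404779/74590594, -613483577/74590594)

C = (-263/629, 2603/629)
F = (456404779/74590594, -613483577/74590594)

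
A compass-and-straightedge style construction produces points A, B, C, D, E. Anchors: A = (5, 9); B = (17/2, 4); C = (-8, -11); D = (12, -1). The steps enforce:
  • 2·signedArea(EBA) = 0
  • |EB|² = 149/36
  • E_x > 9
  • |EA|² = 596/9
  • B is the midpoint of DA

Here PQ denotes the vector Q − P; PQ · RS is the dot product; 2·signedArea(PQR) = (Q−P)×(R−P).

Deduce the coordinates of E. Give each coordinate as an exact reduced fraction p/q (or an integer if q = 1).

1. E_x = 29/3  [line -5·x + -7/2·y + 113/2 = 0 ∩ |EB|² = 149/36]
2. E_y = 7/3  [line -5·x + -7/2·y + 113/2 = 0 ∩ |EB|² = 149/36]
   → E = (29/3, 7/3)

E = (29/3, 7/3)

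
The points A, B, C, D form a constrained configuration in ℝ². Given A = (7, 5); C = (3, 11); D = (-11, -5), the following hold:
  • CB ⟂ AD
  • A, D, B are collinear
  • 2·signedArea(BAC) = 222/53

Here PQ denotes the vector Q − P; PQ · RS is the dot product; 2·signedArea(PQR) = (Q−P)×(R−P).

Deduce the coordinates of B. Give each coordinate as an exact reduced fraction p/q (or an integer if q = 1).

1. B_x = 344/53  [A, D, B are collinear ∩ CB ⟂ AD]
2. B_y = 250/53  [A, D, B are collinear ∩ CB ⟂ AD]
   → B = (344/53, 250/53)

B = (344/53, 250/53)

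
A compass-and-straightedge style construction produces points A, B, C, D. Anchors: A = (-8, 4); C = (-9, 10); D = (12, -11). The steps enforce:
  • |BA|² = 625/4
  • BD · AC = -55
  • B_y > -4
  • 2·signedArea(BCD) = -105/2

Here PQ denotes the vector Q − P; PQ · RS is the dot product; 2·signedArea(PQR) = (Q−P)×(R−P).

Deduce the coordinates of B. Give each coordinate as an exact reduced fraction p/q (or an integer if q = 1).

B = (2, -7/2)

1. B_x = 2  [2·signedArea(BCD) = -105/2 ∩ BD · AC = -55]
2. B_y = -7/2  [2·signedArea(BCD) = -105/2 ∩ BD · AC = -55]
   → B = (2, -7/2)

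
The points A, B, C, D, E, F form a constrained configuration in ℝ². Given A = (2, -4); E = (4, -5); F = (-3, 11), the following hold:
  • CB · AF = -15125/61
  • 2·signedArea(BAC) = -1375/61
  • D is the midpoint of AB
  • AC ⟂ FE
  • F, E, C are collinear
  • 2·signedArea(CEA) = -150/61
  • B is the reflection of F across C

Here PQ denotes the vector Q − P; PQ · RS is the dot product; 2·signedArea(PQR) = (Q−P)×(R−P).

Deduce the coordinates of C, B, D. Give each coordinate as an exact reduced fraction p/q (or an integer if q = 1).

B = (587/61, -1089/61)
C = (202/61, -209/61)
D = (709/122, -1333/122)

1. C_x = 202/61  [F, E, C are collinear ∩ AC ⟂ FE]
2. C_y = -209/61  [F, E, C are collinear ∩ AC ⟂ FE]
   → C = (202/61, -209/61)
3. B_x = 587/61  [B is the reflection of F across C]
4. B_y = -1089/61  [B is the reflection of F across C]
   → B = (587/61, -1089/61)
5. D_x = 709/122  [D is the midpoint of AB]
6. D_y = -1333/122  [D is the midpoint of AB]
   → D = (709/122, -1333/122)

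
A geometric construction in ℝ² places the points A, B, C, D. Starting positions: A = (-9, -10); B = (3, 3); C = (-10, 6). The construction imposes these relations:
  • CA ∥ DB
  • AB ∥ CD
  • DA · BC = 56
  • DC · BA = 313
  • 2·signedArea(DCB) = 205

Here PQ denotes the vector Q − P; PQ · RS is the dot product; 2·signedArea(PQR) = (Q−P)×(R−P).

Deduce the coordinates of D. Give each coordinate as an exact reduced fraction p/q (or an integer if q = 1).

D = (2, 19)

1. D_x = 2  [CA ∥ DB ∩ AB ∥ CD]
2. D_y = 19  [CA ∥ DB ∩ AB ∥ CD]
   → D = (2, 19)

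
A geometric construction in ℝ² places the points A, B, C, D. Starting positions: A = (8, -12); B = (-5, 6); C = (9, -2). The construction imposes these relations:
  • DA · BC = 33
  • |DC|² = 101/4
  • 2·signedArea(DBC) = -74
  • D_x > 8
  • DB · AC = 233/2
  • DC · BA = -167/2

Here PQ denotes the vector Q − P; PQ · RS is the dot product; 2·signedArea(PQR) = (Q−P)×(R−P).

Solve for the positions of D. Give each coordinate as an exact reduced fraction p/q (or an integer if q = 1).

D = (17/2, -7)

1. D_x = 17/2  [DC · BA = -167/2 ∩ 2·signedArea(DBC) = -74]
2. D_y = -7  [DC · BA = -167/2 ∩ 2·signedArea(DBC) = -74]
   → D = (17/2, -7)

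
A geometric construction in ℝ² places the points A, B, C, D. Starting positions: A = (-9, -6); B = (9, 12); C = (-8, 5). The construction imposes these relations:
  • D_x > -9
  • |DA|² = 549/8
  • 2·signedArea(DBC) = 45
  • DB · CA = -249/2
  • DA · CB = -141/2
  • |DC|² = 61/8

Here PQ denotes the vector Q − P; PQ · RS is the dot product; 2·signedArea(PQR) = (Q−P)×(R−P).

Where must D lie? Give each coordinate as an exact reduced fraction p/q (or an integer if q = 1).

D = (-33/4, 9/4)

1. D_x = -33/4  [DB · CA = -249/2 ∩ DA · CB = -141/2]
2. D_y = 9/4  [DB · CA = -249/2 ∩ DA · CB = -141/2]
   → D = (-33/4, 9/4)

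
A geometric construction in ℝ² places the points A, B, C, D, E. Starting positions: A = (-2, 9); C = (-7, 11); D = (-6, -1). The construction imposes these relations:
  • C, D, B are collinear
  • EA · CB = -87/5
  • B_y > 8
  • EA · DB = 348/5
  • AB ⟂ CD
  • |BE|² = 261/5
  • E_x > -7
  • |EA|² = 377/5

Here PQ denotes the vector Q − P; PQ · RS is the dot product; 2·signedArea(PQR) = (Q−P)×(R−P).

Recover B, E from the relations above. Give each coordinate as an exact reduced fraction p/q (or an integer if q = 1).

B = (-34/5, 43/5)
E = (-31/5, 7/5)

1. B_x = -34/5  [C, D, B are collinear ∩ AB ⟂ CD]
2. B_y = 43/5  [C, D, B are collinear ∩ AB ⟂ CD]
   → B = (-34/5, 43/5)
3. E_x = -31/5  [line -1/5·x + 12/5·y + -23/5 = 0 ∩ |BE|² = 261/5]
4. E_y = 7/5  [line -1/5·x + 12/5·y + -23/5 = 0 ∩ |BE|² = 261/5]
   → E = (-31/5, 7/5)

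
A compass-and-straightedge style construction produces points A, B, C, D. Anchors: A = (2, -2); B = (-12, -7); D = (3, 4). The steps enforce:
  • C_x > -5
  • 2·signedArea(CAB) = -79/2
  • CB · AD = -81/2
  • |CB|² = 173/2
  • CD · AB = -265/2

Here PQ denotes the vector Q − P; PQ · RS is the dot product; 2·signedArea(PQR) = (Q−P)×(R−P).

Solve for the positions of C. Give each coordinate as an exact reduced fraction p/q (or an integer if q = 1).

1. C_x = -9/2  [2·signedArea(CAB) = -79/2 ∩ CB · AD = -81/2]
2. C_y = -3/2  [2·signedArea(CAB) = -79/2 ∩ CB · AD = -81/2]
   → C = (-9/2, -3/2)

C = (-9/2, -3/2)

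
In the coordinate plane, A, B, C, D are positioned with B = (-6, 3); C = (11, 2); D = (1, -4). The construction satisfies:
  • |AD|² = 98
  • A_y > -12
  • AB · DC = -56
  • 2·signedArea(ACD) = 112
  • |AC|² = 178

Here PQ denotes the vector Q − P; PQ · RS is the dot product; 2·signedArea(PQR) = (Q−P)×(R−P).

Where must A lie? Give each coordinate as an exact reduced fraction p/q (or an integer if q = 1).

A = (8, -11)

1. A_x = 8  [2·signedArea(ACD) = 112 ∩ AB · DC = -56]
2. A_y = -11  [2·signedArea(ACD) = 112 ∩ AB · DC = -56]
   → A = (8, -11)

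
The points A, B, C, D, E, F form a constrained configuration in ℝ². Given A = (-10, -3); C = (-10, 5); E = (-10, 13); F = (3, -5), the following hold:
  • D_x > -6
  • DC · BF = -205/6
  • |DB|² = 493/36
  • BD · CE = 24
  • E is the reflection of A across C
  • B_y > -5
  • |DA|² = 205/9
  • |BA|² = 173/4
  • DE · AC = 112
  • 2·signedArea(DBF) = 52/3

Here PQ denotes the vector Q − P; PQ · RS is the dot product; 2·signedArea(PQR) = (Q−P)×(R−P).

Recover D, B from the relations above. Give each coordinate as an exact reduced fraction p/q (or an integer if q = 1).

B = (-7/2, -4)
D = (-17/3, -1)

1. D_y = -1  [DE · AC = 112]
2. D_x = -17/3  [|DA|² = 205/9]
   → D = (-17/3, -1)
3. B_x = -7/2  [BD · CE = 24 ∩ DC · BF = -205/6]
4. B_y = -4  [BD · CE = 24 ∩ DC · BF = -205/6]
   → B = (-7/2, -4)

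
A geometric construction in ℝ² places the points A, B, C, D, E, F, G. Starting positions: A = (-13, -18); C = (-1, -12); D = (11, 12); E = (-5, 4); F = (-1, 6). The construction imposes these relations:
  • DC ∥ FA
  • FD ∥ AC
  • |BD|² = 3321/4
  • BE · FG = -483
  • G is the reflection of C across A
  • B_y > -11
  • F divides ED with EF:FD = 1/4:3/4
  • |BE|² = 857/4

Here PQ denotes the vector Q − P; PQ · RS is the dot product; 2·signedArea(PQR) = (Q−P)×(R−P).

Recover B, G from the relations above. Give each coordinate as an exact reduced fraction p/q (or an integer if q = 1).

1. G_x = -25  [G is the reflection of C across A]
2. G_y = -24  [G is the reflection of C across A]
   → G = (-25, -24)
3. B_x = -7  [line 24·x + 30·y + 483 = 0 ∩ |BD|² = 3321/4]
4. B_y = -21/2  [line 24·x + 30·y + 483 = 0 ∩ |BD|² = 3321/4]
   → B = (-7, -21/2)

B = (-7, -21/2)
G = (-25, -24)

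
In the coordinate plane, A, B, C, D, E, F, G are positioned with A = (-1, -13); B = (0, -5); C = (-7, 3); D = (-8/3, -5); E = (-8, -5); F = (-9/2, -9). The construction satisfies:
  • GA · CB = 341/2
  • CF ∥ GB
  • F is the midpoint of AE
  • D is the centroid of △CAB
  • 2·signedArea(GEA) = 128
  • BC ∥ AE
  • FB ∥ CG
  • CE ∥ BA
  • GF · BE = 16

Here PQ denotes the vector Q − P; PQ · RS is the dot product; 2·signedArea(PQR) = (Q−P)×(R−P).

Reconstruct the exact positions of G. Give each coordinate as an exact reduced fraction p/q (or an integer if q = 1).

1. G_x = -5/2  [CF ∥ GB ∩ FB ∥ CG]
2. G_y = 7  [CF ∥ GB ∩ FB ∥ CG]
   → G = (-5/2, 7)

G = (-5/2, 7)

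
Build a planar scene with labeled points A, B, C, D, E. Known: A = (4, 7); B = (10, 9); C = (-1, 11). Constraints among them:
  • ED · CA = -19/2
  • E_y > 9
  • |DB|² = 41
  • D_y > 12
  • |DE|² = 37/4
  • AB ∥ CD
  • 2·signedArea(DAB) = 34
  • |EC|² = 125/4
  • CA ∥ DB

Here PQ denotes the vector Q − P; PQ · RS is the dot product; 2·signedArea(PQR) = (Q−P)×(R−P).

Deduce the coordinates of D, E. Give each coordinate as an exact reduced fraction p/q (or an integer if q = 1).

D = (5, 13)
E = (9/2, 10)

1. D_x = 5  [CA ∥ DB ∩ AB ∥ CD]
2. D_y = 13  [CA ∥ DB ∩ AB ∥ CD]
   → D = (5, 13)
3. E_x = 9/2  [line -5·x + 4·y + -35/2 = 0 ∩ |EC|² = 125/4]
4. E_y = 10  [line -5·x + 4·y + -35/2 = 0 ∩ |EC|² = 125/4]
   → E = (9/2, 10)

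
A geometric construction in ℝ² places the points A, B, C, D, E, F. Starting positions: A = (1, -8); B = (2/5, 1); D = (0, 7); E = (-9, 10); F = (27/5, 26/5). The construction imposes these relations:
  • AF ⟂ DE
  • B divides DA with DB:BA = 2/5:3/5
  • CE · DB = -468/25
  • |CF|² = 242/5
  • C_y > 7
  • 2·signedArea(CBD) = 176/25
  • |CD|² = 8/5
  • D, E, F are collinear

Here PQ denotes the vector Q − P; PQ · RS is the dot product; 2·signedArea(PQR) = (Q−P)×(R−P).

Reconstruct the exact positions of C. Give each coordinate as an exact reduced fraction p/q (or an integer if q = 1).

1. C_x = -6/5  [CE · DB = -468/25 ∩ 2·signedArea(CBD) = 176/25]
2. C_y = 37/5  [CE · DB = -468/25 ∩ 2·signedArea(CBD) = 176/25]
   → C = (-6/5, 37/5)

C = (-6/5, 37/5)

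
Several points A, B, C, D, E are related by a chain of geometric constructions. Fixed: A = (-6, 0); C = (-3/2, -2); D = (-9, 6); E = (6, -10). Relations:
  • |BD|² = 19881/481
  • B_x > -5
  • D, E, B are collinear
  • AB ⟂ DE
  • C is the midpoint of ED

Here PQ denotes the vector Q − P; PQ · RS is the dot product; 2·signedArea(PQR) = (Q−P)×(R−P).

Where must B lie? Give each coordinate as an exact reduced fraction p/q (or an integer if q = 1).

B = (-2214/481, 630/481)

1. B_x = -2214/481  [D, E, B are collinear ∩ AB ⟂ DE]
2. B_y = 630/481  [D, E, B are collinear ∩ AB ⟂ DE]
   → B = (-2214/481, 630/481)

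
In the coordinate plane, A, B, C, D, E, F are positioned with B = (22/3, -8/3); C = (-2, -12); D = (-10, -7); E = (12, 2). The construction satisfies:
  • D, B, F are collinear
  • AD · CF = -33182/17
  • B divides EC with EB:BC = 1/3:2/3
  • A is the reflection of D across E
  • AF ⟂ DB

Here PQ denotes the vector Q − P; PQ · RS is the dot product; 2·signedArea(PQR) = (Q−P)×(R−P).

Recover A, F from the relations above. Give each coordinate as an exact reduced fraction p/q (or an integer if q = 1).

A = (34, 11)
F = (606/17, 75/17)

1. A_x = 34  [A is the reflection of D across E]
2. A_y = 11  [A is the reflection of D across E]
   → A = (34, 11)
3. F_x = 606/17  [D, B, F are collinear ∩ AF ⟂ DB]
4. F_y = 75/17  [D, B, F are collinear ∩ AF ⟂ DB]
   → F = (606/17, 75/17)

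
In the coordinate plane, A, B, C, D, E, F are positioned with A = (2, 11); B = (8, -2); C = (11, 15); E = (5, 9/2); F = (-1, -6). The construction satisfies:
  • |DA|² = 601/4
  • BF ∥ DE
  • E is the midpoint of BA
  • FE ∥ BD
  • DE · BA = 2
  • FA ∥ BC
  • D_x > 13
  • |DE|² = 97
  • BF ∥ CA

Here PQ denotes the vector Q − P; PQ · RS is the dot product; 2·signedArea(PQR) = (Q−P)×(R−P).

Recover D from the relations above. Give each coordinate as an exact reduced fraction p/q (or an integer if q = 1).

1. D_x = 14  [BF ∥ DE ∩ FE ∥ BD]
2. D_y = 17/2  [BF ∥ DE ∩ FE ∥ BD]
   → D = (14, 17/2)

D = (14, 17/2)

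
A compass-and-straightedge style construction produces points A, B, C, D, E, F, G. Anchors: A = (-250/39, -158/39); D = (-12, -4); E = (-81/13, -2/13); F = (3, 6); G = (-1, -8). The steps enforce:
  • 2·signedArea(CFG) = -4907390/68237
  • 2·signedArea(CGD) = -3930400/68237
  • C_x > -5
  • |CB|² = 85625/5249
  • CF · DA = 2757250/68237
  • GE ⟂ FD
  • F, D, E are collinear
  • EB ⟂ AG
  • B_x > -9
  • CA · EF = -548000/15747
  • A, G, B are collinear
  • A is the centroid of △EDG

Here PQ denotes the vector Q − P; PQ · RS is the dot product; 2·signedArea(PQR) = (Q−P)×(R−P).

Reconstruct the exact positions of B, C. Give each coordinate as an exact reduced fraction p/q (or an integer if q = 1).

B = (-556069/68237, -189848/68237)
C = (-293294/68237, -106748/68237)

1. B_x = -556069/68237  [A, G, B are collinear ∩ EB ⟂ AG]
2. B_y = -189848/68237  [A, G, B are collinear ∩ EB ⟂ AG]
   → B = (-556069/68237, -189848/68237)
3. C_x = -293294/68237  [CF · DA = 2757250/68237 ∩ CA · EF = -548000/15747]
4. C_y = -106748/68237  [CF · DA = 2757250/68237 ∩ CA · EF = -548000/15747]
   → C = (-293294/68237, -106748/68237)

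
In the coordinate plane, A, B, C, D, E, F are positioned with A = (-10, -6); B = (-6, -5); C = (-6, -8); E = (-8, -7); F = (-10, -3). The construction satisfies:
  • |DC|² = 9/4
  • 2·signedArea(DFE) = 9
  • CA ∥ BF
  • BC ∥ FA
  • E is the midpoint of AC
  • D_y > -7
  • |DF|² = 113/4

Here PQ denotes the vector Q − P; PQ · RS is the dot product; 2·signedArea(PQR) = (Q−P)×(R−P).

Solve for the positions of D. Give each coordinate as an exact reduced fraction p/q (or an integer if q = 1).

D = (-6, -13/2)

1. D_x = -6  [line 4·x + 2·y + 37 = 0 ∩ |DC|² = 9/4]
2. D_y = -13/2  [line 4·x + 2·y + 37 = 0 ∩ |DC|² = 9/4]
   → D = (-6, -13/2)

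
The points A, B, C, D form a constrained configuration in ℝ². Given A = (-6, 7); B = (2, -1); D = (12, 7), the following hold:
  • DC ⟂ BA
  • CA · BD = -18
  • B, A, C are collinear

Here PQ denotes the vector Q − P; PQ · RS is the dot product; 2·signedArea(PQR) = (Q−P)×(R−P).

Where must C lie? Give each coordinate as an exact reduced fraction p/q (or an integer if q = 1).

C = (3, -2)

1. C_x = 3  [B, A, C are collinear ∩ DC ⟂ BA]
2. C_y = -2  [B, A, C are collinear ∩ DC ⟂ BA]
   → C = (3, -2)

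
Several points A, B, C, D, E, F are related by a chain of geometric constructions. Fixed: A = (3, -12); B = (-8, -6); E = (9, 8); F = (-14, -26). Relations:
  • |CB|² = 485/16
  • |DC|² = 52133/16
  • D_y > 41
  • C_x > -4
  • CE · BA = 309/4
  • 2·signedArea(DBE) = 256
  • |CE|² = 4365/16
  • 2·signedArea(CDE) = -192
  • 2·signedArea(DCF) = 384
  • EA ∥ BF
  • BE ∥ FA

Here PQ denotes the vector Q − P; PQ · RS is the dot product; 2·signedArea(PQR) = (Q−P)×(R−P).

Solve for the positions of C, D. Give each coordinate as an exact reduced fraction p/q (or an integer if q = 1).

C = (-15/4, -5/2)
D = (32, 42)

1. C_x = -15/4  [line -11·x + 6·y + -105/4 = 0 ∩ |CB|² = 485/16]
2. C_y = -5/2  [line -11·x + 6·y + -105/4 = 0 ∩ |CB|² = 485/16]
   → C = (-15/4, -5/2)
3. D_x = 32  [2·signedArea(CDE) = -192 ∩ 2·signedArea(DCF) = 384]
4. D_y = 42  [2·signedArea(CDE) = -192 ∩ 2·signedArea(DCF) = 384]
   → D = (32, 42)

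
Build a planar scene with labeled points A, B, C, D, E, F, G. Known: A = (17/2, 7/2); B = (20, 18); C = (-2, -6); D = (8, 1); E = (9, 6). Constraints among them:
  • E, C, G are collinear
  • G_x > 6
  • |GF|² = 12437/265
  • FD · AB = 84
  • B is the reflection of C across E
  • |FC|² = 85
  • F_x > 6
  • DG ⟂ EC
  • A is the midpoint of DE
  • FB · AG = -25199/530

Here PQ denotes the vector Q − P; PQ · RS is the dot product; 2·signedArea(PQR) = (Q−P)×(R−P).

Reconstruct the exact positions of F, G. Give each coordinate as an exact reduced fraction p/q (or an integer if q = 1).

F = (7, -4)
G = (1604/265, 738/265)

1. F_x = 7  [line -23/2·x + -29/2·y + 45/2 = 0 ∩ |FC|² = 85]
2. F_y = -4  [line -23/2·x + -29/2·y + 45/2 = 0 ∩ |FC|² = 85]
   → F = (7, -4)
3. G_x = 1604/265  [FB · AG = -25199/530 ∩ E, C, G are collinear]
4. G_y = 738/265  [FB · AG = -25199/530 ∩ E, C, G are collinear]
   → G = (1604/265, 738/265)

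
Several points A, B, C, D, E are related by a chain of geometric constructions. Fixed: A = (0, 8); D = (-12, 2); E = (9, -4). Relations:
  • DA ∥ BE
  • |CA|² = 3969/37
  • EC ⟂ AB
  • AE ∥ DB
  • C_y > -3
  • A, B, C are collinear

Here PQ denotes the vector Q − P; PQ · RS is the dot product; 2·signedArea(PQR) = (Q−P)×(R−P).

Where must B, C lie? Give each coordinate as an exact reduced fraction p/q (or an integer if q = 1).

B = (-3, -10)
C = (-63/37, -82/37)

1. B_x = -3  [DA ∥ BE ∩ AE ∥ DB]
2. B_y = -10  [DA ∥ BE ∩ AE ∥ DB]
   → B = (-3, -10)
3. C_x = -63/37  [A, B, C are collinear ∩ EC ⟂ AB]
4. C_y = -82/37  [A, B, C are collinear ∩ EC ⟂ AB]
   → C = (-63/37, -82/37)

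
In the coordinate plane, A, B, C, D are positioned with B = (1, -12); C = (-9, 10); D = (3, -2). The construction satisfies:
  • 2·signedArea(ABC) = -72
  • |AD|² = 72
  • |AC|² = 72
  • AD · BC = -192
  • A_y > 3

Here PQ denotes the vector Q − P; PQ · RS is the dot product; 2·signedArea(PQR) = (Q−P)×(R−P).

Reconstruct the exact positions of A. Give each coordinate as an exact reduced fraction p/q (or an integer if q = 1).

1. A_x = -3  [AD · BC = -192 ∩ 2·signedArea(ABC) = -72]
2. A_y = 4  [AD · BC = -192 ∩ 2·signedArea(ABC) = -72]
   → A = (-3, 4)

A = (-3, 4)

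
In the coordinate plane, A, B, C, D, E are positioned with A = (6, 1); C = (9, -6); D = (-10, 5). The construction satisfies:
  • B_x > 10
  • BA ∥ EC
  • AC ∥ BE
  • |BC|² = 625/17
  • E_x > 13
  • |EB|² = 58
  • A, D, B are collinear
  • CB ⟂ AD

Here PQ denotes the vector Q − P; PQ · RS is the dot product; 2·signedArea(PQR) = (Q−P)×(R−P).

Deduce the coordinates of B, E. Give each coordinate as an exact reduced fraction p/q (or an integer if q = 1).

1. B_x = 178/17  [A, D, B are collinear ∩ CB ⟂ AD]
2. B_y = -2/17  [A, D, B are collinear ∩ CB ⟂ AD]
   → B = (178/17, -2/17)
3. E_x = 229/17  [BA ∥ EC ∩ AC ∥ BE]
4. E_y = -121/17  [BA ∥ EC ∩ AC ∥ BE]
   → E = (229/17, -121/17)

B = (178/17, -2/17)
E = (229/17, -121/17)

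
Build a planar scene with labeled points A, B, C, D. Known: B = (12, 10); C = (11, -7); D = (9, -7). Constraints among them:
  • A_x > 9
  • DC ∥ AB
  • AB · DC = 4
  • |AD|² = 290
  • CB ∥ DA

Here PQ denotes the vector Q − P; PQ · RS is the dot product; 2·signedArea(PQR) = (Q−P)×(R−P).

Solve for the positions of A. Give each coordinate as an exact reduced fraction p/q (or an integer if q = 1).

1. A_x = 10  [DC ∥ AB ∩ CB ∥ DA]
2. A_y = 10  [DC ∥ AB ∩ CB ∥ DA]
   → A = (10, 10)

A = (10, 10)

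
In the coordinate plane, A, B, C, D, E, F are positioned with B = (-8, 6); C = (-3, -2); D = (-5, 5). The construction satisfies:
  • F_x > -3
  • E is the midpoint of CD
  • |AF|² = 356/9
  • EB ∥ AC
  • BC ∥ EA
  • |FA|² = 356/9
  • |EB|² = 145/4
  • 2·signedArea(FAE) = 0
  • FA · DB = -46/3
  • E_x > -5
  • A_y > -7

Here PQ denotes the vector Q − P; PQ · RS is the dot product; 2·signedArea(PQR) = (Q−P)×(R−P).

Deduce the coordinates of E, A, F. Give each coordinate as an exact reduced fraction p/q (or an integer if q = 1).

A = (1, -13/2)
E = (-4, 3/2)
F = (-7/3, -7/6)

1. E_x = -4  [E is the midpoint of CD]
2. E_y = 3/2  [E is the midpoint of CD]
   → E = (-4, 3/2)
3. A_x = 1  [EB ∥ AC ∩ BC ∥ EA]
4. A_y = -13/2  [EB ∥ AC ∩ BC ∥ EA]
   → A = (1, -13/2)
5. F_x = -7/3  [2·signedArea(FAE) = 0 ∩ FA · DB = -46/3]
6. F_y = -7/6  [2·signedArea(FAE) = 0 ∩ FA · DB = -46/3]
   → F = (-7/3, -7/6)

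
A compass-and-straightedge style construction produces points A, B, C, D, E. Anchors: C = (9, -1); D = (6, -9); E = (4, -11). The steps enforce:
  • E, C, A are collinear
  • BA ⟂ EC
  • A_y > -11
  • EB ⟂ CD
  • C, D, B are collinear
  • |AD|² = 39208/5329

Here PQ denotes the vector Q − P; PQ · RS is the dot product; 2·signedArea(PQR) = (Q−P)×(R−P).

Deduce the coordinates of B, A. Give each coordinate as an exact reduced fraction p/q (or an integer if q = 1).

1. B_x = 372/73  [C, D, B are collinear ∩ EB ⟂ CD]
2. B_y = -833/73  [C, D, B are collinear ∩ EB ⟂ CD]
   → B = (372/73, -833/73)
3. A_x = 296/73  [E, C, A are collinear ∩ BA ⟂ EC]
4. A_y = -795/73  [E, C, A are collinear ∩ BA ⟂ EC]
   → A = (296/73, -795/73)

A = (296/73, -795/73)
B = (372/73, -833/73)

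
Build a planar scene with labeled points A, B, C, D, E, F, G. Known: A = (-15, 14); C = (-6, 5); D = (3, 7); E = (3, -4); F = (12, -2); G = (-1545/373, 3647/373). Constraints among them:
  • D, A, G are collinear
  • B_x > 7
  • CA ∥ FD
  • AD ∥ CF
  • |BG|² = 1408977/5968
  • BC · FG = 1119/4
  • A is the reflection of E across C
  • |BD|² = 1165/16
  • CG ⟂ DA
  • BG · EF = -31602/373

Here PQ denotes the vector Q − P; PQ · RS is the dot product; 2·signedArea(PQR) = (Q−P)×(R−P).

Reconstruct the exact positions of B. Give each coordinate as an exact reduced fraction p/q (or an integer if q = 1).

B = (15/2, -1/4)

1. B_x = 15/2  [BC · FG = 1119/4 ∩ BG · EF = -31602/373]
2. B_y = -1/4  [BC · FG = 1119/4 ∩ BG · EF = -31602/373]
   → B = (15/2, -1/4)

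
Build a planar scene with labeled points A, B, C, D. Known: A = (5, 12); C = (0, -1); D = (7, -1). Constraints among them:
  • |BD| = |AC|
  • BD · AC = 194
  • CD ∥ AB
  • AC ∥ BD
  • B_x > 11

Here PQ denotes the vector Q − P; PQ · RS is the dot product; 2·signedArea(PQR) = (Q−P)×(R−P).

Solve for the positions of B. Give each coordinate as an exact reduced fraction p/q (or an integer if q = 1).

B = (12, 12)

1. B_x = 12  [AC ∥ BD ∩ CD ∥ AB]
2. B_y = 12  [AC ∥ BD ∩ CD ∥ AB]
   → B = (12, 12)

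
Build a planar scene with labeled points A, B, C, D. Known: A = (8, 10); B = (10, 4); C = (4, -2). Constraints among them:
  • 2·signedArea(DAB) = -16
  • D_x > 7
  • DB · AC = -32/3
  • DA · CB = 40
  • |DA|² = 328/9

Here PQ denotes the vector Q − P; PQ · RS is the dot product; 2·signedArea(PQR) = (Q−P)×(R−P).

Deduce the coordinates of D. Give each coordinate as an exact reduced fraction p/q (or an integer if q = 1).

D = (22/3, 4)

1. D_x = 22/3  [DB · AC = -32/3 ∩ 2·signedArea(DAB) = -16]
2. D_y = 4  [DB · AC = -32/3 ∩ 2·signedArea(DAB) = -16]
   → D = (22/3, 4)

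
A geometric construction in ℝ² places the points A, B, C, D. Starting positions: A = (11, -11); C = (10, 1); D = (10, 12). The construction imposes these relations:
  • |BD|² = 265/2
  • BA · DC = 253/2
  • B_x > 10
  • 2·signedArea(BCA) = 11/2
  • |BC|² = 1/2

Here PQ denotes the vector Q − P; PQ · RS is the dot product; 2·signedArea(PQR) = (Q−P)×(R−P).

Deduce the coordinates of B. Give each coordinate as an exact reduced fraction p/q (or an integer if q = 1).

1. B_x = 21/2  [2·signedArea(BCA) = 11/2 ∩ BA · DC = 253/2]
2. B_y = 1/2  [2·signedArea(BCA) = 11/2 ∩ BA · DC = 253/2]
   → B = (21/2, 1/2)

B = (21/2, 1/2)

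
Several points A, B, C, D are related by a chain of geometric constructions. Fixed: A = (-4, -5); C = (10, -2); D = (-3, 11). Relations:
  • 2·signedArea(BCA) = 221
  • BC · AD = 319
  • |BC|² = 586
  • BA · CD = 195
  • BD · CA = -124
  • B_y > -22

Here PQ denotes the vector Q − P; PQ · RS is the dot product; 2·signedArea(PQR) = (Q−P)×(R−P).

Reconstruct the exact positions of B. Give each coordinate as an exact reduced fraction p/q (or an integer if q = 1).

B = (-5, -21)

1. B_x = -5  [BD · CA = -124 ∩ BA · CD = 195]
2. B_y = -21  [BD · CA = -124 ∩ BA · CD = 195]
   → B = (-5, -21)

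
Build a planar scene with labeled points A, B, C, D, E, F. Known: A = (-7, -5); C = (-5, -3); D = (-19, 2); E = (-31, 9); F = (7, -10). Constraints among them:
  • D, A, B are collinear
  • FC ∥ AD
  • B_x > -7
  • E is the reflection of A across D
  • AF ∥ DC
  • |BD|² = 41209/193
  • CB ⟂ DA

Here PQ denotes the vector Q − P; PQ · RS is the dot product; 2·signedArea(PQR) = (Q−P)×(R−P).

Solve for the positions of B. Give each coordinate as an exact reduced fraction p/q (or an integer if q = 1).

B = (-1231/193, -1035/193)

1. B_x = -1231/193  [D, A, B are collinear ∩ CB ⟂ DA]
2. B_y = -1035/193  [D, A, B are collinear ∩ CB ⟂ DA]
   → B = (-1231/193, -1035/193)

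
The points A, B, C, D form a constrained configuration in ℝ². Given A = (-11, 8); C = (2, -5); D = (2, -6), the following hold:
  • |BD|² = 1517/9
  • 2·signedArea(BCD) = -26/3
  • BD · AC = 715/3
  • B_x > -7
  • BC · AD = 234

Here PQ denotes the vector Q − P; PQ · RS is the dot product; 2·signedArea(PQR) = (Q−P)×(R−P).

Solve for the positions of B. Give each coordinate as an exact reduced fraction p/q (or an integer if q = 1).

1. B_x = -20/3  [2·signedArea(BCD) = -26/3 ∩ BD · AC = 715/3]
2. B_y = 11/3  [2·signedArea(BCD) = -26/3 ∩ BD · AC = 715/3]
   → B = (-20/3, 11/3)

B = (-20/3, 11/3)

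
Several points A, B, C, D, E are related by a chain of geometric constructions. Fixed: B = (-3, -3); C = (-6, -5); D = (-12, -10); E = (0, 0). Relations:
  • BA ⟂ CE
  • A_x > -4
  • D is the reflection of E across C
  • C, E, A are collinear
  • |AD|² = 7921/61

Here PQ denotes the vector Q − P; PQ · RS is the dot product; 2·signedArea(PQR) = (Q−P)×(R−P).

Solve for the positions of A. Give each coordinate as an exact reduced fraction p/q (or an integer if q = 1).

A = (-198/61, -165/61)

1. A_x = -198/61  [C, E, A are collinear ∩ BA ⟂ CE]
2. A_y = -165/61  [C, E, A are collinear ∩ BA ⟂ CE]
   → A = (-198/61, -165/61)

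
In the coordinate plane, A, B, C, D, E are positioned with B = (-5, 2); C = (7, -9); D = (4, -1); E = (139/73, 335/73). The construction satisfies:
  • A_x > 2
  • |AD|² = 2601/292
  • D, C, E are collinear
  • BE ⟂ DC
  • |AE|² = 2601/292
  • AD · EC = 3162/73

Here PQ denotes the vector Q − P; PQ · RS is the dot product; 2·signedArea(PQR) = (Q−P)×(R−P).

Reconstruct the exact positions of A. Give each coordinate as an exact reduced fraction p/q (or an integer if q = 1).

1. A_x = 431/146  [line -372/73·x + 992/73·y + -682/73 = 0 ∩ |AD|² = 2601/292]
2. A_y = 131/73  [line -372/73·x + 992/73·y + -682/73 = 0 ∩ |AD|² = 2601/292]
   → A = (431/146, 131/73)

A = (431/146, 131/73)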